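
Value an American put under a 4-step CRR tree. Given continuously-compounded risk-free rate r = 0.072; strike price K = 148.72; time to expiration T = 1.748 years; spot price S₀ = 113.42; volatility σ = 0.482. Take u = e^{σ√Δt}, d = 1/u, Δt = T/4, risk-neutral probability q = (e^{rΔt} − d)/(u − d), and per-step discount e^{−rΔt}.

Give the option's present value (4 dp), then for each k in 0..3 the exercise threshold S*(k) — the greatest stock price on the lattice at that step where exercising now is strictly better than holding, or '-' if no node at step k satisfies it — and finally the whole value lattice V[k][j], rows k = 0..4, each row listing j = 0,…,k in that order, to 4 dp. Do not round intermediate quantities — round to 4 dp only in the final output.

price = 45.8198
boundary = - 82.4727 59.9695 82.4727
tree:
45.8198
66.2473 25.9289
88.7505 42.2600 9.2994
105.1135 66.2473 18.1182 0.0000
117.0118 88.7505 35.3000 0.0000 0.0000

Δt=0.43700  u=1.37524  d=0.72714  q=0.47033  discount=0.96903
step 4 (expiry): payoffs max(K−S,0) = 117.0118 88.7505 35.3000 0.0000 0.0000
step 3: (k=3,j=0): S=43.6065, (K−S)⁺=105.1135, hold=100.5071 ⇒ V=105.1135 exercise | (k=3,j=1): S=82.4727, (K−S)⁺=66.2473, hold=61.6409 ⇒ V=66.2473 exercise | (k=3,j=2): S=155.9801, (K−S)⁺=0.0000, hold=18.1182 ⇒ V=18.1182 continue | (k=3,j=3): S=295.0044, (K−S)⁺=0.0000, hold=0.0000 ⇒ V=0.0000 continue  boundary S*=82.4727
step 2: (k=2,j=0): S=59.9695, (K−S)⁺=88.7505, hold=84.1440 ⇒ V=88.7505 exercise | (k=2,j=1): S=113.4200, (K−S)⁺=35.3000, hold=42.2600 ⇒ V=42.2600 continue | (k=2,j=2): S=214.5106, (K−S)⁺=0.0000, hold=9.2994 ⇒ V=9.2994 continue  boundary S*=59.9695
step 1: (k=1,j=0): S=82.4727, (K−S)⁺=66.2473, hold=64.8130 ⇒ V=66.2473 exercise | (k=1,j=1): S=155.9801, (K−S)⁺=0.0000, hold=25.9289 ⇒ V=25.9289 continue  boundary S*=82.4727
step 0: (k=0,j=0): S=113.4200, (K−S)⁺=35.3000, hold=45.8198 ⇒ V=45.8198 continue  boundary S*=-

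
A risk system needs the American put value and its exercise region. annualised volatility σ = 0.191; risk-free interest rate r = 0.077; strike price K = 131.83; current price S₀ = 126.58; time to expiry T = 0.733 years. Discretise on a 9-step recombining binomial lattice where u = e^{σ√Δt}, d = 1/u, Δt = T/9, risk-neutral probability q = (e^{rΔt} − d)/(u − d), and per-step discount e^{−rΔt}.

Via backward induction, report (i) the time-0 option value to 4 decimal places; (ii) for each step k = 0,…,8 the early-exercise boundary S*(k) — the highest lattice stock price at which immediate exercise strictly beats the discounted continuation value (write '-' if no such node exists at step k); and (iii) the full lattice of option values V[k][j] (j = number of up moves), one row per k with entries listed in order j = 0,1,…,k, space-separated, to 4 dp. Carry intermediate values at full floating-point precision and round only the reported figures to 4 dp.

Δt=0.08144, u=1.05602, d=0.94695, q=0.54405, disc=e^(-rΔt)=0.99375
k=9 terminal: V=max(K-S,0) → 54.3284 45.4017 35.4468 24.3452 11.9650 0.0000 0.0000 0.0000 0.0000 0.0000
k=8: j=0 S=81.8433 intr=49.9867 cont=49.1625 V=49.9867[EX]; j=1 S=91.2701 intr=40.5599 cont=39.7357 V=40.5599[EX]; j=2 S=101.7827 intr=30.0473 cont=29.2231 V=30.0473[EX]; j=3 S=113.5062 intr=18.3238 cont=17.4996 V=18.3238[EX]; j=4 S=126.5800 intr=5.2500 cont=5.4213 V=5.4213[hold]; j=5 S=141.1596 intr=0.0000 cont=0.0000 V=0.0000[hold]; j=6 S=157.4186 intr=0.0000 cont=0.0000 V=0.0000[hold]; j=7 S=175.5503 intr=0.0000 cont=0.0000 V=0.0000[hold]; j=8 S=195.7704 intr=0.0000 cont=0.0000 V=0.0000[hold]  S*(8)=113.5062
k=7: j=0 S=86.4283 intr=45.4017 cont=44.5776 V=45.4017[EX]; j=1 S=96.3832 intr=35.4468 cont=34.6226 V=35.4468[EX]; j=2 S=107.4848 intr=24.3452 cont=23.5211 V=24.3452[EX]; j=3 S=119.8650 intr=11.9650 cont=11.2335 V=11.9650[EX]; j=4 S=133.6712 intr=0.0000 cont=2.4564 V=2.4564[hold]; j=5 S=149.0676 intr=0.0000 cont=0.0000 V=0.0000[hold]; j=6 S=166.2374 intr=0.0000 cont=0.0000 V=0.0000[hold]; j=7 S=185.3848 intr=0.0000 cont=0.0000 V=0.0000[hold]  S*(7)=119.8650
k=6: j=0 S=91.2701 intr=40.5599 cont=39.7357 V=40.5599[EX]; j=1 S=101.7827 intr=30.0473 cont=29.2231 V=30.0473[EX]; j=2 S=113.5062 intr=18.3238 cont=17.4996 V=18.3238[EX]; j=3 S=126.5800 intr=5.2500 cont=6.7493 V=6.7493[hold]; j=4 S=141.1596 intr=0.0000 cont=1.1130 V=1.1130[hold]; j=5 S=157.4186 intr=0.0000 cont=0.0000 V=0.0000[hold]; j=6 S=175.5503 intr=0.0000 cont=0.0000 V=0.0000[hold]  S*(6)=113.5062
k=5: j=0 S=96.3832 intr=35.4468 cont=34.6226 V=35.4468[EX]; j=1 S=107.4848 intr=24.3452 cont=23.5211 V=24.3452[EX]; j=2 S=119.8650 intr=11.9650 cont=11.9515 V=11.9650[EX]; j=3 S=133.6712 intr=0.0000 cont=3.6598 V=3.6598[hold]; j=4 S=149.0676 intr=0.0000 cont=0.5043 V=0.5043[hold]; j=5 S=166.2374 intr=0.0000 cont=0.0000 V=0.0000[hold]  S*(5)=119.8650
k=4: j=0 S=101.7827 intr=30.0473 cont=29.2231 V=30.0473[EX]; j=1 S=113.5062 intr=18.3238 cont=17.4996 V=18.3238[EX]; j=2 S=126.5800 intr=5.2500 cont=7.4000 V=7.4000[hold]; j=3 S=141.1596 intr=0.0000 cont=1.9309 V=1.9309[hold]; j=4 S=157.4186 intr=0.0000 cont=0.2285 V=0.2285[hold]  S*(4)=113.5062
k=3: j=0 S=107.4848 intr=24.3452 cont=23.5211 V=24.3452[EX]; j=1 S=119.8650 intr=11.9650 cont=12.3033 V=12.3033[hold]; j=2 S=133.6712 intr=0.0000 cont=4.3968 V=4.3968[hold]; j=3 S=149.0676 intr=0.0000 cont=0.9984 V=0.9984[hold]  S*(3)=107.4848
k=2: j=0 S=113.5062 intr=18.3238 cont=17.6825 V=18.3238[EX]; j=1 S=126.5800 intr=5.2500 cont=7.9517 V=7.9517[hold]; j=2 S=141.1596 intr=0.0000 cont=2.5320 V=2.5320[hold]  S*(2)=113.5062
k=1: j=0 S=119.8650 intr=11.9650 cont=12.6016 V=12.6016[hold]; j=1 S=133.6712 intr=0.0000 cont=4.9718 V=4.9718[hold]  S*(1)=-
k=0: j=0 S=126.5800 intr=5.2500 cont=8.3977 V=8.3977[hold]  S*(0)=-

price = 8.3977
boundary = - - 113.5062 107.4848 113.5062 119.8650 113.5062 119.8650 113.5062
tree:
8.3977
12.6016 4.9718
18.3238 7.9517 2.5320
24.3452 12.3033 4.3968 0.9984
30.0473 18.3238 7.4000 1.9309 0.2285
35.4468 24.3452 11.9650 3.6598 0.5043 0.0000
40.5599 30.0473 18.3238 6.7493 1.1130 0.0000 0.0000
45.4017 35.4468 24.3452 11.9650 2.4564 0.0000 0.0000 0.0000
49.9867 40.5599 30.0473 18.3238 5.4213 0.0000 0.0000 0.0000 0.0000
54.3284 45.4017 35.4468 24.3452 11.9650 0.0000 0.0000 0.0000 0.0000 0.0000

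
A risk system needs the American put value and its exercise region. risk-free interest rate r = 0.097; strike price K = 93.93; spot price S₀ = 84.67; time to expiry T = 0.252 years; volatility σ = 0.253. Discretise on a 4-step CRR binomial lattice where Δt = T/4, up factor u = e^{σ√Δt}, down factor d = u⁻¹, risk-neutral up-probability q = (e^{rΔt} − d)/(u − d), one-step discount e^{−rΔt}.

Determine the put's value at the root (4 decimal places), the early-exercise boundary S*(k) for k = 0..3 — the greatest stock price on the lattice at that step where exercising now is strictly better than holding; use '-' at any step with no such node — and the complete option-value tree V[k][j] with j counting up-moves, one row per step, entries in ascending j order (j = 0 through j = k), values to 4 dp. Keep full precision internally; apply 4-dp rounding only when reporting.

Δt=0.06300, u=1.06556, d=0.93847, q=0.53236, disc=e^(-rΔt)=0.99391
k=4 terminal: V=max(K-S,0) → 28.2528 19.3587 9.2600 0.0000 0.0000
k=3: j=0 S=69.9831 intr=23.9469 cont=23.3746 V=23.9469[EX]; j=1 S=79.4604 intr=14.4696 cont=13.8973 V=14.4696[EX]; j=2 S=90.2211 intr=3.7089 cont=4.3040 V=4.3040[hold]; j=3 S=102.4391 intr=0.0000 cont=0.0000 V=0.0000[hold]  S*(3)=79.4604
k=2: j=0 S=74.5713 intr=19.3587 cont=18.7864 V=19.3587[EX]; j=1 S=84.6700 intr=9.2600 cont=9.0026 V=9.2600[EX]; j=2 S=96.1362 intr=0.0000 cont=2.0004 V=2.0004[hold]  S*(2)=84.6700
k=1: j=0 S=79.4604 intr=14.4696 cont=13.8973 V=14.4696[EX]; j=1 S=90.2211 intr=3.7089 cont=5.3624 V=5.3624[hold]  S*(1)=79.4604
k=0: j=0 S=84.6700 intr=9.2600 cont=9.5627 V=9.5627[hold]  S*(0)=-

price = 9.5627
boundary = - 79.4604 84.6700 79.4604
tree:
9.5627
14.4696 5.3624
19.3587 9.2600 2.0004
23.9469 14.4696 4.3040 0.0000
28.2528 19.3587 9.2600 0.0000 0.0000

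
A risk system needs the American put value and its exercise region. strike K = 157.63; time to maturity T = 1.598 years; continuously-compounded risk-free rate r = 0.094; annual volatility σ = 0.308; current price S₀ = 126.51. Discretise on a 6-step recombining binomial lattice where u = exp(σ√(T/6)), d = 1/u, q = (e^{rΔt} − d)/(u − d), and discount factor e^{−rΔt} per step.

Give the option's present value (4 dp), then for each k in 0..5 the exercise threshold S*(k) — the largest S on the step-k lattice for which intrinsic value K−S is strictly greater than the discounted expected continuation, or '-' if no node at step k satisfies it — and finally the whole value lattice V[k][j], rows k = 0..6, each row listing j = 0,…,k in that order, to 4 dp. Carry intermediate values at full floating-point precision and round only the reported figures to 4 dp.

Δt=0.26633  u=1.17228  d=0.85304  q=0.53976  discount=0.97528
step 6 (expiry): payoffs max(K−S,0) = 108.8844 90.6418 65.5720 31.1200 0.0000 0.0000 0.0000
step 5: (k=5,j=0): S=57.1435, (K−S)⁺=100.4865, hold=96.5892 ⇒ V=100.4865 exercise | (k=5,j=1): S=78.5290, (K−S)⁺=79.1010, hold=75.2037 ⇒ V=79.1010 exercise | (k=5,j=2): S=107.9178, (K−S)⁺=49.7122, hold=45.8148 ⇒ V=49.7122 exercise | (k=5,j=3): S=148.3052, (K−S)⁺=9.3248, hold=13.9686 ⇒ V=13.9686 continue | (k=5,j=4): S=203.8072, (K−S)⁺=0.0000, hold=0.0000 ⇒ V=0.0000 continue | (k=5,j=5): S=280.0804, (K−S)⁺=0.0000, hold=0.0000 ⇒ V=0.0000 continue  boundary S*=107.9178
step 4: (k=4,j=0): S=66.9882, (K−S)⁺=90.6418, hold=86.7444 ⇒ V=90.6418 exercise | (k=4,j=1): S=92.0580, (K−S)⁺=65.5720, hold=61.6746 ⇒ V=65.5720 exercise | (k=4,j=2): S=126.5100, (K−S)⁺=31.1200, hold=29.6673 ⇒ V=31.1200 exercise | (k=4,j=3): S=173.8553, (K−S)⁺=0.0000, hold=6.2700 ⇒ V=6.2700 continue | (k=4,j=4): S=238.9193, (K−S)⁺=0.0000, hold=0.0000 ⇒ V=0.0000 continue  boundary S*=126.5100
step 3: (k=3,j=0): S=78.5290, (K−S)⁺=79.1010, hold=75.2037 ⇒ V=79.1010 exercise | (k=3,j=1): S=107.9178, (K−S)⁺=49.7122, hold=45.8148 ⇒ V=49.7122 exercise | (k=3,j=2): S=148.3052, (K−S)⁺=9.3248, hold=17.2693 ⇒ V=17.2693 continue | (k=3,j=3): S=203.8072, (K−S)⁺=0.0000, hold=2.8144 ⇒ V=2.8144 continue  boundary S*=107.9178
step 2: (k=2,j=0): S=92.0580, (K−S)⁺=65.5720, hold=61.6746 ⇒ V=65.5720 exercise | (k=2,j=1): S=126.5100, (K−S)⁺=31.1200, hold=31.4047 ⇒ V=31.4047 continue | (k=2,j=2): S=173.8553, (K−S)⁺=0.0000, hold=9.2331 ⇒ V=9.2331 continue  boundary S*=92.0580
step 1: (k=1,j=0): S=107.9178, (K−S)⁺=49.7122, hold=45.9647 ⇒ V=49.7122 exercise | (k=1,j=1): S=148.3052, (K−S)⁺=9.3248, hold=18.9569 ⇒ V=18.9569 continue  boundary S*=107.9178
step 0: (k=0,j=0): S=126.5100, (K−S)⁺=31.1200, hold=32.2931 ⇒ V=32.2931 continue  boundary S*=-

price = 32.2931
boundary = - 107.9178 92.0580 107.9178 126.5100 107.9178
tree:
32.2931
49.7122 18.9569
65.5720 31.4047 9.2331
79.1010 49.7122 17.2693 2.8144
90.6418 65.5720 31.1200 6.2700 0.0000
100.4865 79.1010 49.7122 13.9686 0.0000 0.0000
108.8844 90.6418 65.5720 31.1200 0.0000 0.0000 0.0000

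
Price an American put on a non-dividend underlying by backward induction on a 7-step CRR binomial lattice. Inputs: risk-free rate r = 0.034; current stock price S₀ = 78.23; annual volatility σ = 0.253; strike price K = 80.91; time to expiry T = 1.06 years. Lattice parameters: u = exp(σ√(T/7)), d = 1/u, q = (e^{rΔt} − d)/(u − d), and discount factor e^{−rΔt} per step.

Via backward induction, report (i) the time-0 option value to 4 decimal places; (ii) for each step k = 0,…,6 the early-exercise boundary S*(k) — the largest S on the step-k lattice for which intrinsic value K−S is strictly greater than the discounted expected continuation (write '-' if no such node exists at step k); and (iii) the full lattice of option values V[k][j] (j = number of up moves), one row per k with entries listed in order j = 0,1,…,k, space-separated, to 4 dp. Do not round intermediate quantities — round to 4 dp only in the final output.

price = 8.5157
boundary = - - - 58.2240 64.2479 58.2240 64.2479
tree:
8.5157
12.2462 4.8963
17.0040 7.6445 2.2158
22.6860 11.5327 3.8594 0.6055
28.1451 16.6621 6.5544 1.2210 0.0000
33.0924 22.6860 10.7401 2.4624 0.0000 0.0000
37.5758 28.1451 16.6621 4.9660 0.0000 0.0000 0.0000
41.6389 33.0924 22.6860 10.0149 0.0000 0.0000 0.0000 0.0000

Δt=0.15143  u=1.10346  d=0.90624  q=0.50158  discount=0.99486
step 7 (expiry): payoffs max(K−S,0) = 41.6389 33.0924 22.6860 10.0149 0.0000 0.0000 0.0000 0.0000
step 6: (k=6,j=0): S=43.3342, (K−S)⁺=37.5758, hold=37.1603 ⇒ V=37.5758 exercise | (k=6,j=1): S=52.7649, (K−S)⁺=28.1451, hold=27.7296 ⇒ V=28.1451 exercise | (k=6,j=2): S=64.2479, (K−S)⁺=16.6621, hold=16.2466 ⇒ V=16.6621 exercise | (k=6,j=3): S=78.2300, (K−S)⁺=2.6800, hold=4.9660 ⇒ V=4.9660 continue | (k=6,j=4): S=95.2550, (K−S)⁺=0.0000, hold=0.0000 ⇒ V=0.0000 continue | (k=6,j=5): S=115.9850, (K−S)⁺=0.0000, hold=0.0000 ⇒ V=0.0000 continue | (k=6,j=6): S=141.2265, (K−S)⁺=0.0000, hold=0.0000 ⇒ V=0.0000 continue  boundary S*=64.2479
step 5: (k=5,j=0): S=47.8176, (K−S)⁺=33.0924, hold=32.6769 ⇒ V=33.0924 exercise | (k=5,j=1): S=58.2240, (K−S)⁺=22.6860, hold=22.2705 ⇒ V=22.6860 exercise | (k=5,j=2): S=70.8951, (K−S)⁺=10.0149, hold=10.7401 ⇒ V=10.7401 continue | (k=5,j=3): S=86.3238, (K−S)⁺=0.0000, hold=2.4624 ⇒ V=2.4624 continue | (k=5,j=4): S=105.1102, (K−S)⁺=0.0000, hold=0.0000 ⇒ V=0.0000 continue | (k=5,j=5): S=127.9850, (K−S)⁺=0.0000, hold=0.0000 ⇒ V=0.0000 continue  boundary S*=58.2240
step 4: (k=4,j=0): S=52.7649, (K−S)⁺=28.1451, hold=27.7296 ⇒ V=28.1451 exercise | (k=4,j=1): S=64.2479, (K−S)⁺=16.6621, hold=16.6085 ⇒ V=16.6621 exercise | (k=4,j=2): S=78.2300, (K−S)⁺=2.6800, hold=6.5544 ⇒ V=6.5544 continue | (k=4,j=3): S=95.2550, (K−S)⁺=0.0000, hold=1.2210 ⇒ V=1.2210 continue | (k=4,j=4): S=115.9850, (K−S)⁺=0.0000, hold=0.0000 ⇒ V=0.0000 continue  boundary S*=64.2479
step 3: (k=3,j=0): S=58.2240, (K−S)⁺=22.6860, hold=22.2705 ⇒ V=22.6860 exercise | (k=3,j=1): S=70.8951, (K−S)⁺=10.0149, hold=11.5327 ⇒ V=11.5327 continue | (k=3,j=2): S=86.3238, (K−S)⁺=0.0000, hold=3.8594 ⇒ V=3.8594 continue | (k=3,j=3): S=105.1102, (K−S)⁺=0.0000, hold=0.6055 ⇒ V=0.6055 continue  boundary S*=58.2240
step 2: (k=2,j=0): S=64.2479, (K−S)⁺=16.6621, hold=17.0040 ⇒ V=17.0040 continue | (k=2,j=1): S=78.2300, (K−S)⁺=2.6800, hold=7.6445 ⇒ V=7.6445 continue | (k=2,j=2): S=95.2550, (K−S)⁺=0.0000, hold=2.2158 ⇒ V=2.2158 continue  boundary S*=-
step 1: (k=1,j=0): S=70.8951, (K−S)⁺=10.0149, hold=12.2462 ⇒ V=12.2462 continue | (k=1,j=1): S=86.3238, (K−S)⁺=0.0000, hold=4.8963 ⇒ V=4.8963 continue  boundary S*=-
step 0: (k=0,j=0): S=78.2300, (K−S)⁺=2.6800, hold=8.5157 ⇒ V=8.5157 continue  boundary S*=-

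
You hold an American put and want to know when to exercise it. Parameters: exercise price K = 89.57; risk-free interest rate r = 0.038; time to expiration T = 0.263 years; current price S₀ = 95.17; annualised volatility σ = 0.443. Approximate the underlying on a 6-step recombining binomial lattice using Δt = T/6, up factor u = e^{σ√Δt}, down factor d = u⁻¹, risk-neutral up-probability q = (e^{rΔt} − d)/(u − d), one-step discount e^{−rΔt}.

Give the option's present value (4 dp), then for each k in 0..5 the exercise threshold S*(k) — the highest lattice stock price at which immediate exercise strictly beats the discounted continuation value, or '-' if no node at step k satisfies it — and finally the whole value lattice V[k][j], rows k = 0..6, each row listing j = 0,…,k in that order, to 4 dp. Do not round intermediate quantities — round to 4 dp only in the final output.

params: Δt=0.04383 u=1.09719 d=0.91142 q=0.48580 e^(-rΔt)=0.99834
t_6 payoffs: 35.0169 23.8981 10.5131 0.0000 0.0000 0.0000 0.0000
t_5: node(5,0) S=59.8549 payoff=29.7151 vs cont=29.5660 → 29.7151 [stop]  node(5,1) S=72.0543 payoff=17.5157 vs cont=17.3666 → 17.5157 [stop]  node(5,2) S=86.7401 payoff=2.8299 vs cont=5.3968 → 5.3968 [wait]  node(5,3) S=104.4191 payoff=0.0000 vs cont=0.0000 → 0.0000 [wait]  node(5,4) S=125.7015 payoff=0.0000 vs cont=0.0000 → 0.0000 [wait]  node(5,5) S=151.3214 payoff=0.0000 vs cont=0.0000 → 0.0000 [wait]  ⇒ S*(5)=72.0543
t_4: node(4,0) S=65.6719 payoff=23.8981 vs cont=23.7490 → 23.8981 [stop]  node(4,1) S=79.0569 payoff=10.5131 vs cont=11.6089 → 11.6089 [wait]  node(4,2) S=95.1700 payoff=0.0000 vs cont=2.7704 → 2.7704 [wait]  node(4,3) S=114.5672 payoff=0.0000 vs cont=0.0000 → 0.0000 [wait]  node(4,4) S=137.9178 payoff=0.0000 vs cont=0.0000 → 0.0000 [wait]  ⇒ S*(4)=65.6719
t_3: node(3,0) S=72.0543 payoff=17.5157 vs cont=17.8981 → 17.8981 [wait]  node(3,1) S=86.7401 payoff=2.8299 vs cont=7.3030 → 7.3030 [wait]  node(3,2) S=104.4191 payoff=0.0000 vs cont=1.4222 → 1.4222 [wait]  node(3,3) S=125.7015 payoff=0.0000 vs cont=0.0000 → 0.0000 [wait]  ⇒ S*(3)=-
t_2: node(2,0) S=79.0569 payoff=10.5131 vs cont=12.7297 → 12.7297 [wait]  node(2,1) S=95.1700 payoff=0.0000 vs cont=4.4386 → 4.4386 [wait]  node(2,2) S=114.5672 payoff=0.0000 vs cont=0.7300 → 0.7300 [wait]  ⇒ S*(2)=-
t_1: node(1,0) S=86.7401 payoff=2.8299 vs cont=8.6874 → 8.6874 [wait]  node(1,1) S=104.4191 payoff=0.0000 vs cont=2.6326 → 2.6326 [wait]  ⇒ S*(1)=-
t_0: node(0,0) S=95.1700 payoff=0.0000 vs cont=5.7364 → 5.7364 [wait]  ⇒ S*(0)=-

price = 5.7364
boundary = - - - - 65.6719 72.0543
tree:
5.7364
8.6874 2.6326
12.7297 4.4386 0.7300
17.8981 7.3030 1.4222 0.0000
23.8981 11.6089 2.7704 0.0000 0.0000
29.7151 17.5157 5.3968 0.0000 0.0000 0.0000
35.0169 23.8981 10.5131 0.0000 0.0000 0.0000 0.0000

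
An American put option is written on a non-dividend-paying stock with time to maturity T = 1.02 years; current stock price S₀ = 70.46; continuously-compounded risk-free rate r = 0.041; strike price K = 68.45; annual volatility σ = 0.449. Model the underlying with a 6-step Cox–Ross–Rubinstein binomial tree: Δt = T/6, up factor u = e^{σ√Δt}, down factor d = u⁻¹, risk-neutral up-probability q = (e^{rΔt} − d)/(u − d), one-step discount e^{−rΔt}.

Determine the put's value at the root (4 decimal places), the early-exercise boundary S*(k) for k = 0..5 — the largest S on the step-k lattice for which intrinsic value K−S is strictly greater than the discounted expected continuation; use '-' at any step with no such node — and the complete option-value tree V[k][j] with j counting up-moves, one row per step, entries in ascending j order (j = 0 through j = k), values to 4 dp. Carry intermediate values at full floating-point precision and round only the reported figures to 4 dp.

Δt=0.17000, u=1.20337, d=0.83100, q=0.47263, disc=e^(-rΔt)=0.99305
k=6 terminal: V=max(K-S,0) → 45.2470 34.8497 19.7933 0.0000 0.0000 0.0000 0.0000
k=5: j=0 S=27.9218 intr=40.5282 cont=40.0528 V=40.5282[EX]; j=1 S=40.4337 intr=28.0163 cont=27.5409 V=28.0163[EX]; j=2 S=58.5521 intr=9.8979 cont=10.3658 V=10.3658[hold]; j=3 S=84.7896 intr=0.0000 cont=0.0000 V=0.0000[hold]; j=4 S=122.7841 intr=0.0000 cont=0.0000 V=0.0000[hold]; j=5 S=177.8041 intr=0.0000 cont=0.0000 V=0.0000[hold]  S*(5)=40.4337
k=4: j=0 S=33.6003 intr=34.8497 cont=34.3742 V=34.8497[EX]; j=1 S=48.6567 intr=19.7933 cont=19.5375 V=19.7933[EX]; j=2 S=70.4600 intr=0.0000 cont=5.4286 V=5.4286[hold]; j=3 S=102.0334 intr=0.0000 cont=0.0000 V=0.0000[hold]; j=4 S=147.7549 intr=0.0000 cont=0.0000 V=0.0000[hold]  S*(4)=48.6567
k=3: j=0 S=40.4337 intr=28.0163 cont=27.5409 V=28.0163[EX]; j=1 S=58.5521 intr=9.8979 cont=12.9137 V=12.9137[hold]; j=2 S=84.7896 intr=0.0000 cont=2.8430 V=2.8430[hold]; j=3 S=122.7841 intr=0.0000 cont=0.0000 V=0.0000[hold]  S*(3)=40.4337
k=2: j=0 S=48.6567 intr=19.7933 cont=20.7333 V=20.7333[hold]; j=1 S=70.4600 intr=0.0000 cont=8.0973 V=8.0973[hold]; j=2 S=102.0334 intr=0.0000 cont=1.4889 V=1.4889[hold]  S*(2)=-
k=1: j=0 S=58.5521 intr=9.8979 cont=14.6586 V=14.6586[hold]; j=1 S=84.7896 intr=0.0000 cont=4.9394 V=4.9394[hold]  S*(1)=-
k=0: j=0 S=70.4600 intr=0.0000 cont=9.9951 V=9.9951[hold]  S*(0)=-

price = 9.9951
boundary = - - - 40.4337 48.6567 40.4337
tree:
9.9951
14.6586 4.9394
20.7333 8.0973 1.4889
28.0163 12.9137 2.8430 0.0000
34.8497 19.7933 5.4286 0.0000 0.0000
40.5282 28.0163 10.3658 0.0000 0.0000 0.0000
45.2470 34.8497 19.7933 0.0000 0.0000 0.0000 0.0000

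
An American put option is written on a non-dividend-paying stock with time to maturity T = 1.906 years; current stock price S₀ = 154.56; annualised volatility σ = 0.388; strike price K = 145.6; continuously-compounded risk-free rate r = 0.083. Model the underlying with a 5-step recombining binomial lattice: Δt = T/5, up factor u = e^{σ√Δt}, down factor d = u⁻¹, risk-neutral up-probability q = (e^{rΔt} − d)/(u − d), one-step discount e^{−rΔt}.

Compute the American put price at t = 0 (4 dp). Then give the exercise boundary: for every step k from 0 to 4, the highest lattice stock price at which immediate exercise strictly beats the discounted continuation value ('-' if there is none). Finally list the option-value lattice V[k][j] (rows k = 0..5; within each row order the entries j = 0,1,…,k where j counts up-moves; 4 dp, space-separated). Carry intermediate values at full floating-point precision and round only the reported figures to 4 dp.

price = 19.8803
boundary = - - 95.7240 75.3326 95.7240
tree:
19.8803
32.0599 9.2908
49.8760 16.7588 2.6139
70.2674 29.4530 5.4708 0.0000
86.3150 49.8760 11.4502 0.0000 0.0000
98.9441 70.2674 23.9649 0.0000 0.0000 0.0000

Δt=0.38120  u=1.27069  d=0.78698  q=0.50685  discount=0.96886
step 5 (expiry): payoffs max(K−S,0) = 98.9441 70.2674 23.9649 0.0000 0.0000 0.0000
step 4: (k=4,j=0): S=59.2850, (K−S)⁺=86.3150, hold=81.7804 ⇒ V=86.3150 exercise | (k=4,j=1): S=95.7240, (K−S)⁺=49.8760, hold=45.3414 ⇒ V=49.8760 exercise | (k=4,j=2): S=154.5600, (K−S)⁺=0.0000, hold=11.4502 ⇒ V=11.4502 continue | (k=4,j=3): S=249.5591, (K−S)⁺=0.0000, hold=0.0000 ⇒ V=0.0000 continue | (k=4,j=4): S=402.9485, (K−S)⁺=0.0000, hold=0.0000 ⇒ V=0.0000 continue  boundary S*=95.7240
step 3: (k=3,j=0): S=75.3326, (K−S)⁺=70.2674, hold=65.7328 ⇒ V=70.2674 exercise | (k=3,j=1): S=121.6351, (K−S)⁺=23.9649, hold=29.4530 ⇒ V=29.4530 continue | (k=3,j=2): S=196.3972, (K−S)⁺=0.0000, hold=5.4708 ⇒ V=5.4708 continue | (k=3,j=3): S=317.1111, (K−S)⁺=0.0000, hold=0.0000 ⇒ V=0.0000 continue  boundary S*=75.3326
step 2: (k=2,j=0): S=95.7240, (K−S)⁺=49.8760, hold=48.0364 ⇒ V=49.8760 exercise | (k=2,j=1): S=154.5600, (K−S)⁺=0.0000, hold=16.7588 ⇒ V=16.7588 continue | (k=2,j=2): S=249.5591, (K−S)⁺=0.0000, hold=2.6139 ⇒ V=2.6139 continue  boundary S*=95.7240
step 1: (k=1,j=0): S=121.6351, (K−S)⁺=23.9649, hold=32.0599 ⇒ V=32.0599 continue | (k=1,j=1): S=196.3972, (K−S)⁺=0.0000, hold=9.2908 ⇒ V=9.2908 continue  boundary S*=-
step 0: (k=0,j=0): S=154.5600, (K−S)⁺=0.0000, hold=19.8803 ⇒ V=19.8803 continue  boundary S*=-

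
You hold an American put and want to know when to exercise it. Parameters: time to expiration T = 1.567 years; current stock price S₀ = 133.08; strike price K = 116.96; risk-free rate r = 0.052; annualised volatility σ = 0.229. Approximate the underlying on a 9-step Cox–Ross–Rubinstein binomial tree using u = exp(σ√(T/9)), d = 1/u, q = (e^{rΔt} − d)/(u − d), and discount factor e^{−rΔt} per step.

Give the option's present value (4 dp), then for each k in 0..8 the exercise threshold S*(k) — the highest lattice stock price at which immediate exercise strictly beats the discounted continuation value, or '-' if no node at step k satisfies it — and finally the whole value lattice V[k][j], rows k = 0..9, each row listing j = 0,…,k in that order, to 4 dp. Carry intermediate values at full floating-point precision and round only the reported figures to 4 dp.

price = 4.9742
boundary = - - - - 90.8068 82.5315 90.8068 99.9119 90.8068
tree:
4.9742
7.8857 2.4120
12.1626 4.1321 0.8891
18.1680 6.9108 1.6761 0.1886
26.1532 11.2196 3.1113 0.3996 0.0000
34.4285 17.5450 5.6602 0.8466 0.0000 0.0000
41.9496 26.1532 10.0191 1.7934 0.0000 0.0000 0.0000
48.7854 34.4285 17.0481 3.7990 0.0000 0.0000 0.0000 0.0000
54.9982 41.9496 26.1532 8.0477 0.0000 0.0000 0.0000 0.0000 0.0000
60.6448 48.7854 34.4285 17.0481 0.0000 0.0000 0.0000 0.0000 0.0000 0.0000

Δt=0.17411  u=1.10027  d=0.90887  q=0.52365  discount=0.99099
step 9 (expiry): payoffs max(K−S,0) = 60.6448 48.7854 34.4285 17.0481 0.0000 0.0000 0.0000 0.0000 0.0000 0.0000
step 8: (k=8,j=0): S=61.9618, (K−S)⁺=54.9982, hold=53.9440 ⇒ V=54.9982 exercise | (k=8,j=1): S=75.0104, (K−S)⁺=41.9496, hold=40.8955 ⇒ V=41.9496 exercise | (k=8,j=2): S=90.8068, (K−S)⁺=26.1532, hold=25.0990 ⇒ V=26.1532 exercise | (k=8,j=3): S=109.9299, (K−S)⁺=7.0301, hold=8.0477 ⇒ V=8.0477 continue | (k=8,j=4): S=133.0800, (K−S)⁺=0.0000, hold=0.0000 ⇒ V=0.0000 continue | (k=8,j=5): S=161.1053, (K−S)⁺=0.0000, hold=0.0000 ⇒ V=0.0000 continue | (k=8,j=6): S=195.0325, (K−S)⁺=0.0000, hold=0.0000 ⇒ V=0.0000 continue | (k=8,j=7): S=236.1044, (K−S)⁺=0.0000, hold=0.0000 ⇒ V=0.0000 continue | (k=8,j=8): S=285.8257, (K−S)⁺=0.0000, hold=0.0000 ⇒ V=0.0000 continue  boundary S*=90.8068
step 7: (k=7,j=0): S=68.1746, (K−S)⁺=48.7854, hold=47.7312 ⇒ V=48.7854 exercise | (k=7,j=1): S=82.5315, (K−S)⁺=34.4285, hold=33.3743 ⇒ V=34.4285 exercise | (k=7,j=2): S=99.9119, (K−S)⁺=17.0481, hold=16.5220 ⇒ V=17.0481 exercise | (k=7,j=3): S=120.9523, (K−S)⁺=0.0000, hold=3.7990 ⇒ V=3.7990 continue | (k=7,j=4): S=146.4237, (K−S)⁺=0.0000, hold=0.0000 ⇒ V=0.0000 continue | (k=7,j=5): S=177.2591, (K−S)⁺=0.0000, hold=0.0000 ⇒ V=0.0000 continue | (k=7,j=6): S=214.5881, (K−S)⁺=0.0000, hold=0.0000 ⇒ V=0.0000 continue | (k=7,j=7): S=259.7782, (K−S)⁺=0.0000, hold=0.0000 ⇒ V=0.0000 continue  boundary S*=99.9119
step 6: (k=6,j=0): S=75.0104, (K−S)⁺=41.9496, hold=40.8955 ⇒ V=41.9496 exercise | (k=6,j=1): S=90.8068, (K−S)⁺=26.1532, hold=25.0990 ⇒ V=26.1532 exercise | (k=6,j=2): S=109.9299, (K−S)⁺=7.0301, hold=10.0191 ⇒ V=10.0191 continue | (k=6,j=3): S=133.0800, (K−S)⁺=0.0000, hold=1.7934 ⇒ V=1.7934 continue | (k=6,j=4): S=161.1053, (K−S)⁺=0.0000, hold=0.0000 ⇒ V=0.0000 continue | (k=6,j=5): S=195.0325, (K−S)⁺=0.0000, hold=0.0000 ⇒ V=0.0000 continue | (k=6,j=6): S=236.1044, (K−S)⁺=0.0000, hold=0.0000 ⇒ V=0.0000 continue  boundary S*=90.8068
step 5: (k=5,j=0): S=82.5315, (K−S)⁺=34.4285, hold=33.3743 ⇒ V=34.4285 exercise | (k=5,j=1): S=99.9119, (K−S)⁺=17.0481, hold=17.5450 ⇒ V=17.5450 continue | (k=5,j=2): S=120.9523, (K−S)⁺=0.0000, hold=5.6602 ⇒ V=5.6602 continue | (k=5,j=3): S=146.4237, (K−S)⁺=0.0000, hold=0.8466 ⇒ V=0.8466 continue | (k=5,j=4): S=177.2591, (K−S)⁺=0.0000, hold=0.0000 ⇒ V=0.0000 continue | (k=5,j=5): S=214.5881, (K−S)⁺=0.0000, hold=0.0000 ⇒ V=0.0000 continue  boundary S*=82.5315
step 4: (k=4,j=0): S=90.8068, (K−S)⁺=26.1532, hold=25.3569 ⇒ V=26.1532 exercise | (k=4,j=1): S=109.9299, (K−S)⁺=7.0301, hold=11.2196 ⇒ V=11.2196 continue | (k=4,j=2): S=133.0800, (K−S)⁺=0.0000, hold=3.1113 ⇒ V=3.1113 continue | (k=4,j=3): S=161.1053, (K−S)⁺=0.0000, hold=0.3996 ⇒ V=0.3996 continue | (k=4,j=4): S=195.0325, (K−S)⁺=0.0000, hold=0.0000 ⇒ V=0.0000 continue  boundary S*=90.8068
step 3: (k=3,j=0): S=99.9119, (K−S)⁺=17.0481, hold=18.1680 ⇒ V=18.1680 continue | (k=3,j=1): S=120.9523, (K−S)⁺=0.0000, hold=6.9108 ⇒ V=6.9108 continue | (k=3,j=2): S=146.4237, (K−S)⁺=0.0000, hold=1.6761 ⇒ V=1.6761 continue | (k=3,j=3): S=177.2591, (K−S)⁺=0.0000, hold=0.1886 ⇒ V=0.1886 continue  boundary S*=-
step 2: (k=2,j=0): S=109.9299, (K−S)⁺=7.0301, hold=12.1626 ⇒ V=12.1626 continue | (k=2,j=1): S=133.0800, (K−S)⁺=0.0000, hold=4.1321 ⇒ V=4.1321 continue | (k=2,j=2): S=161.1053, (K−S)⁺=0.0000, hold=0.8891 ⇒ V=0.8891 continue  boundary S*=-
step 1: (k=1,j=0): S=120.9523, (K−S)⁺=0.0000, hold=7.8857 ⇒ V=7.8857 continue | (k=1,j=1): S=146.4237, (K−S)⁺=0.0000, hold=2.4120 ⇒ V=2.4120 continue  boundary S*=-
step 0: (k=0,j=0): S=133.0800, (K−S)⁺=0.0000, hold=4.9742 ⇒ V=4.9742 continue  boundary S*=-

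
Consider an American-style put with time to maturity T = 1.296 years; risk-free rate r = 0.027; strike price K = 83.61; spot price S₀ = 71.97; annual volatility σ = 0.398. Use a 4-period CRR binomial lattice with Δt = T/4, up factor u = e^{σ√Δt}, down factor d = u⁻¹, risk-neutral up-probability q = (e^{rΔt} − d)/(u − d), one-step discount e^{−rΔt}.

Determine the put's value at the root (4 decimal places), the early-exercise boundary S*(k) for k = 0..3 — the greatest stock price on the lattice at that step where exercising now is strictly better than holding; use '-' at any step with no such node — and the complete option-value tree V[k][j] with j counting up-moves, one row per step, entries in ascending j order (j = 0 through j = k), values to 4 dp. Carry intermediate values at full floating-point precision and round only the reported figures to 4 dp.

price = 19.6441
boundary = - - 45.7485 57.3805
tree:
19.6441
27.8736 10.4658
37.8615 16.8107 3.3005
47.1355 26.2295 6.1982 0.0000
54.5295 37.8615 11.6400 0.0000 0.0000

Δt=0.32400, u=1.25426, d=0.79728, q=0.46283, disc=e^(-rΔt)=0.99129
k=4 terminal: V=max(K-S,0) → 54.5295 37.8615 11.6400 0.0000 0.0000
k=3: j=0 S=36.4745 intr=47.1355 cont=46.4073 V=47.1355[EX]; j=1 S=57.3805 intr=26.2295 cont=25.5013 V=26.2295[EX]; j=2 S=90.2691 intr=0.0000 cont=6.1982 V=6.1982[hold]; j=3 S=142.0084 intr=0.0000 cont=0.0000 V=0.0000[hold]  S*(3)=57.3805
k=2: j=0 S=45.7485 intr=37.8615 cont=37.1333 V=37.8615[EX]; j=1 S=71.9700 intr=11.6400 cont=16.8107 V=16.8107[hold]; j=2 S=113.2209 intr=0.0000 cont=3.3005 V=3.3005[hold]  S*(2)=45.7485
k=1: j=0 S=57.3805 intr=26.2295 cont=27.8736 V=27.8736[hold]; j=1 S=90.2691 intr=0.0000 cont=10.4658 V=10.4658[hold]  S*(1)=-
k=0: j=0 S=71.9700 intr=11.6400 cont=19.6441 V=19.6441[hold]  S*(0)=-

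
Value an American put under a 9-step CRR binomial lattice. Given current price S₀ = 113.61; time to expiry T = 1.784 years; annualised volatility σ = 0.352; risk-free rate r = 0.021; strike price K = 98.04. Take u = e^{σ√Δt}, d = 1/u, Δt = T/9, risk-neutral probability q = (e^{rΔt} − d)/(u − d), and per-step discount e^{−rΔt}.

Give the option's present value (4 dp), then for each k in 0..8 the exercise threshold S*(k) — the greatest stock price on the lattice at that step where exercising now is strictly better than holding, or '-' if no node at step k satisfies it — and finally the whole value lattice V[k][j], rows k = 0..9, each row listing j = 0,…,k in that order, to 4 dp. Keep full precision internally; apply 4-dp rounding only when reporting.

Δt=0.19822  u=1.16967  d=0.85495  q=0.47415  discount=0.99585
step 9 (expiry): payoffs max(K−S,0) = 70.3157 60.1099 46.1471 27.0444 0.9097 0.0000 0.0000 0.0000 0.0000 0.0000
step 8: (k=8,j=0): S=32.4282, (K−S)⁺=65.6118, hold=65.2046 ⇒ V=65.6118 exercise | (k=8,j=1): S=44.3656, (K−S)⁺=53.6744, hold=53.2672 ⇒ V=53.6744 exercise | (k=8,j=2): S=60.6973, (K−S)⁺=37.3427, hold=36.9354 ⇒ V=37.3427 exercise | (k=8,j=3): S=83.0411, (K−S)⁺=14.9989, hold=14.5916 ⇒ V=14.9989 exercise | (k=8,j=4): S=113.6100, (K−S)⁺=0.0000, hold=0.4764 ⇒ V=0.4764 continue | (k=8,j=5): S=155.4319, (K−S)⁺=0.0000, hold=0.0000 ⇒ V=0.0000 continue | (k=8,j=6): S=212.6491, (K−S)⁺=0.0000, hold=0.0000 ⇒ V=0.0000 continue | (k=8,j=7): S=290.9291, (K−S)⁺=0.0000, hold=0.0000 ⇒ V=0.0000 continue | (k=8,j=8): S=398.0252, (K−S)⁺=0.0000, hold=0.0000 ⇒ V=0.0000 continue  boundary S*=83.0411
step 7: (k=7,j=0): S=37.9301, (K−S)⁺=60.1099, hold=59.7026 ⇒ V=60.1099 exercise | (k=7,j=1): S=51.8929, (K−S)⁺=46.1471, hold=45.7399 ⇒ V=46.1471 exercise | (k=7,j=2): S=70.9956, (K−S)⁺=27.0444, hold=26.6372 ⇒ V=27.0444 exercise | (k=7,j=3): S=97.1303, (K−S)⁺=0.9097, hold=8.0793 ⇒ V=8.0793 continue | (k=7,j=4): S=132.8857, (K−S)⁺=0.0000, hold=0.2495 ⇒ V=0.2495 continue | (k=7,j=5): S=181.8033, (K−S)⁺=0.0000, hold=0.0000 ⇒ V=0.0000 continue | (k=7,j=6): S=248.7284, (K−S)⁺=0.0000, hold=0.0000 ⇒ V=0.0000 continue | (k=7,j=7): S=340.2897, (K−S)⁺=0.0000, hold=0.0000 ⇒ V=0.0000 continue  boundary S*=70.9956
step 6: (k=6,j=0): S=44.3656, (K−S)⁺=53.6744, hold=53.2672 ⇒ V=53.6744 exercise | (k=6,j=1): S=60.6973, (K−S)⁺=37.3427, hold=36.9354 ⇒ V=37.3427 exercise | (k=6,j=2): S=83.0411, (K−S)⁺=14.9989, hold=17.9770 ⇒ V=17.9770 continue | (k=6,j=3): S=113.6100, (K−S)⁺=0.0000, hold=4.3486 ⇒ V=4.3486 continue | (k=6,j=4): S=155.4319, (K−S)⁺=0.0000, hold=0.1306 ⇒ V=0.1306 continue | (k=6,j=5): S=212.6491, (K−S)⁺=0.0000, hold=0.0000 ⇒ V=0.0000 continue | (k=6,j=6): S=290.9291, (K−S)⁺=0.0000, hold=0.0000 ⇒ V=0.0000 continue  boundary S*=60.6973
step 5: (k=5,j=0): S=51.8929, (K−S)⁺=46.1471, hold=45.7399 ⇒ V=46.1471 exercise | (k=5,j=1): S=70.9956, (K−S)⁺=27.0444, hold=28.0434 ⇒ V=28.0434 continue | (k=5,j=2): S=97.1303, (K−S)⁺=0.9097, hold=11.4672 ⇒ V=11.4672 continue | (k=5,j=3): S=132.8857, (K−S)⁺=0.0000, hold=2.3389 ⇒ V=2.3389 continue | (k=5,j=4): S=181.8033, (K−S)⁺=0.0000, hold=0.0684 ⇒ V=0.0684 continue | (k=5,j=5): S=248.7284, (K−S)⁺=0.0000, hold=0.0000 ⇒ V=0.0000 continue  boundary S*=51.8929
step 4: (k=4,j=0): S=60.6973, (K−S)⁺=37.3427, hold=37.4071 ⇒ V=37.4071 continue | (k=4,j=1): S=83.0411, (K−S)⁺=14.9989, hold=20.0999 ⇒ V=20.0999 continue | (k=4,j=2): S=113.6100, (K−S)⁺=0.0000, hold=7.1093 ⇒ V=7.1093 continue | (k=4,j=3): S=155.4319, (K−S)⁺=0.0000, hold=1.2571 ⇒ V=1.2571 continue | (k=4,j=4): S=212.6491, (K−S)⁺=0.0000, hold=0.0358 ⇒ V=0.0358 continue  boundary S*=-
step 3: (k=3,j=0): S=70.9956, (K−S)⁺=27.0444, hold=29.0795 ⇒ V=29.0795 continue | (k=3,j=1): S=97.1303, (K−S)⁺=0.9097, hold=13.8824 ⇒ V=13.8824 continue | (k=3,j=2): S=132.8857, (K−S)⁺=0.0000, hold=4.3164 ⇒ V=4.3164 continue | (k=3,j=3): S=181.8033, (K−S)⁺=0.0000, hold=0.6752 ⇒ V=0.6752 continue  boundary S*=-
step 2: (k=2,j=0): S=83.0411, (K−S)⁺=14.9989, hold=21.7829 ⇒ V=21.7829 continue | (k=2,j=1): S=113.6100, (K−S)⁺=0.0000, hold=9.3078 ⇒ V=9.3078 continue | (k=2,j=2): S=155.4319, (K−S)⁺=0.0000, hold=2.5792 ⇒ V=2.5792 continue  boundary S*=-
step 1: (k=1,j=0): S=97.1303, (K−S)⁺=0.9097, hold=15.8019 ⇒ V=15.8019 continue | (k=1,j=1): S=132.8857, (K−S)⁺=0.0000, hold=6.0920 ⇒ V=6.0920 continue  boundary S*=-
step 0: (k=0,j=0): S=113.6100, (K−S)⁺=0.0000, hold=11.1514 ⇒ V=11.1514 continue  boundary S*=-

price = 11.1514
boundary = - - - - - 51.8929 60.6973 70.9956 83.0411
tree:
11.1514
15.8019 6.0920
21.7829 9.3078 2.5792
29.0795 13.8824 4.3164 0.6752
37.4071 20.0999 7.1093 1.2571 0.0358
46.1471 28.0434 11.4672 2.3389 0.0684 0.0000
53.6744 37.3427 17.9770 4.3486 0.1306 0.0000 0.0000
60.1099 46.1471 27.0444 8.0793 0.2495 0.0000 0.0000 0.0000
65.6118 53.6744 37.3427 14.9989 0.4764 0.0000 0.0000 0.0000 0.0000
70.3157 60.1099 46.1471 27.0444 0.9097 0.0000 0.0000 0.0000 0.0000 0.0000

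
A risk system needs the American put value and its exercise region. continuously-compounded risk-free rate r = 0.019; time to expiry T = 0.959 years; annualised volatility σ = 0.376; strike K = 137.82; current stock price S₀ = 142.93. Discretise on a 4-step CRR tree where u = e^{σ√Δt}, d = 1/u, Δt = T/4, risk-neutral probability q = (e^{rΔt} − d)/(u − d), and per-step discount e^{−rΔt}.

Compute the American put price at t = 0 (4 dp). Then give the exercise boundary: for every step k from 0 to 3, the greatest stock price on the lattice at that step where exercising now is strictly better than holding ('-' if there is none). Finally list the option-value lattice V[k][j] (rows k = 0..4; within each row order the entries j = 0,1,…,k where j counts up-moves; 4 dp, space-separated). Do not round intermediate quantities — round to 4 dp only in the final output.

price = 16.4460
boundary = - - - 82.2726
tree:
16.4460
25.8658 5.8313
39.1010 10.9788 0.0000
55.5474 20.6702 0.0000 0.0000
69.3817 38.9166 0.0000 0.0000 0.0000

params: Δt=0.23975 u=1.20214 d=0.83185 q=0.46643 e^(-rΔt)=0.99546
t_4 payoffs: 69.3817 38.9166 0.0000 0.0000 0.0000
t_3: node(3,0) S=82.2726 payoff=55.5474 vs cont=54.9210 → 55.5474 [stop]  node(3,1) S=118.8960 payoff=18.9240 vs cont=20.6702 → 20.6702 [wait]  node(3,2) S=171.8223 payoff=0.0000 vs cont=0.0000 → 0.0000 [wait]  node(3,3) S=248.3085 payoff=0.0000 vs cont=0.0000 → 0.0000 [wait]  ⇒ S*(3)=82.2726
t_2: node(2,0) S=98.9034 payoff=38.9166 vs cont=39.1010 → 39.1010 [wait]  node(2,1) S=142.9300 payoff=0.0000 vs cont=10.9788 → 10.9788 [wait]  node(2,2) S=206.5549 payoff=0.0000 vs cont=0.0000 → 0.0000 [wait]  ⇒ S*(2)=-
t_1: node(1,0) S=118.8960 payoff=18.9240 vs cont=25.8658 → 25.8658 [wait]  node(1,1) S=171.8223 payoff=0.0000 vs cont=5.8313 → 5.8313 [wait]  ⇒ S*(1)=-
t_0: node(0,0) S=142.9300 payoff=0.0000 vs cont=16.4460 → 16.4460 [wait]  ⇒ S*(0)=-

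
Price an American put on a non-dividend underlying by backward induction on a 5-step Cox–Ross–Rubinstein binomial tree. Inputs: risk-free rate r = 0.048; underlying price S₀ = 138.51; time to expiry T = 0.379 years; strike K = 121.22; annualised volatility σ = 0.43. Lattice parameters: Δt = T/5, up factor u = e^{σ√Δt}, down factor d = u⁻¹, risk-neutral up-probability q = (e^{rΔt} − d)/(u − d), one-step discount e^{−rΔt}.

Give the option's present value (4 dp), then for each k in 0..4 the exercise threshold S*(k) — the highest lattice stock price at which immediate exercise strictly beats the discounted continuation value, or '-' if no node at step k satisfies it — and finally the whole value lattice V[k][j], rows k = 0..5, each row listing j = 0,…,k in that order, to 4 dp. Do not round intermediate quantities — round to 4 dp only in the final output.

Δt=0.07580, u=1.12568, d=0.88835, q=0.48580, disc=e^(-rΔt)=0.99637
k=5 terminal: V=max(K-S,0) → 44.5885 24.1160 0.0000 0.0000 0.0000 0.0000
k=4: j=0 S=86.2626 intr=34.9574 cont=34.5172 V=34.9574[EX]; j=1 S=109.3079 intr=11.9121 cont=12.3555 V=12.3555[hold]; j=2 S=138.5100 intr=0.0000 cont=0.0000 V=0.0000[hold]; j=3 S=175.5135 intr=0.0000 cont=0.0000 V=0.0000[hold]; j=4 S=222.4027 intr=0.0000 cont=0.0000 V=0.0000[hold]  S*(4)=86.2626
k=3: j=0 S=97.1040 intr=24.1160 cont=23.8904 V=24.1160[EX]; j=1 S=123.0457 intr=0.0000 cont=6.3302 V=6.3302[hold]; j=2 S=155.9178 intr=0.0000 cont=0.0000 V=0.0000[hold]; j=3 S=197.5719 intr=0.0000 cont=0.0000 V=0.0000[hold]  S*(3)=97.1040
k=2: j=0 S=109.3079 intr=11.9121 cont=15.4195 V=15.4195[hold]; j=1 S=138.5100 intr=0.0000 cont=3.2432 V=3.2432[hold]; j=2 S=175.5135 intr=0.0000 cont=0.0000 V=0.0000[hold]  S*(2)=-
k=1: j=0 S=123.0457 intr=0.0000 cont=9.4698 V=9.4698[hold]; j=1 S=155.9178 intr=0.0000 cont=1.6616 V=1.6616[hold]  S*(1)=-
k=0: j=0 S=138.5100 intr=0.0000 cont=5.6560 V=5.6560[hold]  S*(0)=-

price = 5.6560
boundary = - - - 97.1040 86.2626
tree:
5.6560
9.4698 1.6616
15.4195 3.2432 0.0000
24.1160 6.3302 0.0000 0.0000
34.9574 12.3555 0.0000 0.0000 0.0000
44.5885 24.1160 0.0000 0.0000 0.0000 0.0000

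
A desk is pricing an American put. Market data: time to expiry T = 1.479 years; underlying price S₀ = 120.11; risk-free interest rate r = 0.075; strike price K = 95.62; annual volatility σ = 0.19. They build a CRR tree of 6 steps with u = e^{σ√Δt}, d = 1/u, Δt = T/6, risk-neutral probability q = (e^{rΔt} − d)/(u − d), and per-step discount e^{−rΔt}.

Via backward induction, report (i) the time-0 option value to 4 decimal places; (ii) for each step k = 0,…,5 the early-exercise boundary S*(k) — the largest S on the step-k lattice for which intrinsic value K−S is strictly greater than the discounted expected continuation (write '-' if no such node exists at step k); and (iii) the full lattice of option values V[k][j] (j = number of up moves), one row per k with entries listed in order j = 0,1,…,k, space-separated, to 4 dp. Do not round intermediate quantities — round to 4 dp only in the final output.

price = 0.7789
boundary = - - - - 82.3581 74.9443
tree:
0.7789
1.6413 0.1673
3.3926 0.4011 0.0000
6.8329 0.9618 0.0000 0.0000
13.2619 2.3064 0.0000 0.0000 0.0000
20.6757 5.5306 0.0000 0.0000 0.0000 0.0000
27.4222 13.2619 0.0000 0.0000 0.0000 0.0000 0.0000

params: Δt=0.24650 u=1.09893 d=0.90998 q=0.57519 e^(-rΔt)=0.98168
t_6 payoffs: 27.4222 13.2619 0.0000 0.0000 0.0000 0.0000 0.0000
t_5: node(5,0) S=74.9443 payoff=20.6757 vs cont=18.9242 → 20.6757 [stop]  node(5,1) S=90.5054 payoff=5.1146 vs cont=5.5306 → 5.5306 [wait]  node(5,2) S=109.2977 payoff=0.0000 vs cont=0.0000 → 0.0000 [wait]  node(5,3) S=131.9919 payoff=0.0000 vs cont=0.0000 → 0.0000 [wait]  node(5,4) S=159.3983 payoff=0.0000 vs cont=0.0000 → 0.0000 [wait]  node(5,5) S=192.4952 payoff=0.0000 vs cont=0.0000 → 0.0000 [wait]  ⇒ S*(5)=74.9443
t_4: node(4,0) S=82.3581 payoff=13.2619 vs cont=11.7452 → 13.2619 [stop]  node(4,1) S=99.4587 payoff=0.0000 vs cont=2.3064 → 2.3064 [wait]  node(4,2) S=120.1100 payoff=0.0000 vs cont=0.0000 → 0.0000 [wait]  node(4,3) S=145.0492 payoff=0.0000 vs cont=0.0000 → 0.0000 [wait]  node(4,4) S=175.1668 payoff=0.0000 vs cont=0.0000 → 0.0000 [wait]  ⇒ S*(4)=82.3581
t_3: node(3,0) S=90.5054 payoff=5.1146 vs cont=6.8329 → 6.8329 [wait]  node(3,1) S=109.2977 payoff=0.0000 vs cont=0.9618 → 0.9618 [wait]  node(3,2) S=131.9919 payoff=0.0000 vs cont=0.0000 → 0.0000 [wait]  node(3,3) S=159.3983 payoff=0.0000 vs cont=0.0000 → 0.0000 [wait]  ⇒ S*(3)=-
t_2: node(2,0) S=99.4587 payoff=0.0000 vs cont=3.3926 → 3.3926 [wait]  node(2,1) S=120.1100 payoff=0.0000 vs cont=0.4011 → 0.4011 [wait]  node(2,2) S=145.0492 payoff=0.0000 vs cont=0.0000 → 0.0000 [wait]  ⇒ S*(2)=-
t_1: node(1,0) S=109.2977 payoff=0.0000 vs cont=1.6413 → 1.6413 [wait]  node(1,1) S=131.9919 payoff=0.0000 vs cont=0.1673 → 0.1673 [wait]  ⇒ S*(1)=-
t_0: node(0,0) S=120.1100 payoff=0.0000 vs cont=0.7789 → 0.7789 [wait]  ⇒ S*(0)=-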